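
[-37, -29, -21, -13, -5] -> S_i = -37 + 8*i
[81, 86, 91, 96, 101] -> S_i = 81 + 5*i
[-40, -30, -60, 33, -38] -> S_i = Random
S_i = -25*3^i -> [-25, -75, -225, -675, -2025]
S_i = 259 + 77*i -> [259, 336, 413, 490, 567]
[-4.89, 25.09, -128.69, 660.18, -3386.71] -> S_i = -4.89*(-5.13)^i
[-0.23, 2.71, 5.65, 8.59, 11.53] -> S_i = -0.23 + 2.94*i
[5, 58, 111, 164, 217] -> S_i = 5 + 53*i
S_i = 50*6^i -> [50, 300, 1800, 10800, 64800]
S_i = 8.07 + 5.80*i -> [8.07, 13.87, 19.67, 25.47, 31.27]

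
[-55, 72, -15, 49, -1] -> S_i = Random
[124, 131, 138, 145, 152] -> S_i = 124 + 7*i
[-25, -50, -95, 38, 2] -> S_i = Random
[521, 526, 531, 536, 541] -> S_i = 521 + 5*i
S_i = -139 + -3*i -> [-139, -142, -145, -148, -151]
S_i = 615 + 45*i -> [615, 660, 705, 750, 795]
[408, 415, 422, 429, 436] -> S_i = 408 + 7*i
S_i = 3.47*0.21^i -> [3.47, 0.73, 0.15, 0.03, 0.01]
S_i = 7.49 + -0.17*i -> [7.49, 7.32, 7.15, 6.98, 6.81]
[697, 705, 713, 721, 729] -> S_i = 697 + 8*i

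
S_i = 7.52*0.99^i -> [7.52, 7.44, 7.37, 7.3, 7.22]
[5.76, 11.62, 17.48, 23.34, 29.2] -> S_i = 5.76 + 5.86*i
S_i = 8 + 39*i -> [8, 47, 86, 125, 164]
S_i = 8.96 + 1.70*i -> [8.96, 10.66, 12.36, 14.06, 15.76]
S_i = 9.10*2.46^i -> [9.1, 22.39, 55.07, 135.47, 333.26]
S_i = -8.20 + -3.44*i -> [-8.2, -11.64, -15.08, -18.52, -21.96]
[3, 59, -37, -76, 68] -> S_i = Random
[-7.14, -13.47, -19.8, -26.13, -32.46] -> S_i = -7.14 + -6.33*i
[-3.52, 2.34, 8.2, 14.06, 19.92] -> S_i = -3.52 + 5.86*i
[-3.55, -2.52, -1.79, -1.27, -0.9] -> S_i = -3.55*0.71^i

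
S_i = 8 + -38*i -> [8, -30, -68, -106, -144]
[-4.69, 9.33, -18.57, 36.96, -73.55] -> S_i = -4.69*(-1.99)^i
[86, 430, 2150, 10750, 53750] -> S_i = 86*5^i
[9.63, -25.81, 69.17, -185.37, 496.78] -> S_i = 9.63*(-2.68)^i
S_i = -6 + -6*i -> [-6, -12, -18, -24, -30]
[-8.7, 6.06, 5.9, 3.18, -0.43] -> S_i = Random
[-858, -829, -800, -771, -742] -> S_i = -858 + 29*i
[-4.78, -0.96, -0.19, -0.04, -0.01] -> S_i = -4.78*0.20^i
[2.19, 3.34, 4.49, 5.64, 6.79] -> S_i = 2.19 + 1.15*i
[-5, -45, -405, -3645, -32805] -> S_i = -5*9^i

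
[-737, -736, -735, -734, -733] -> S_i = -737 + 1*i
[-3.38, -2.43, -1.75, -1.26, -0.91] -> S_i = -3.38*0.72^i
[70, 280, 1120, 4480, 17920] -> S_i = 70*4^i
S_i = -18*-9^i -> [-18, 162, -1458, 13122, -118098]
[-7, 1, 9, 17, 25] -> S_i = -7 + 8*i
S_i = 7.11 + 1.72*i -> [7.11, 8.83, 10.55, 12.27, 13.99]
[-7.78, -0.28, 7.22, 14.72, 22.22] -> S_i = -7.78 + 7.50*i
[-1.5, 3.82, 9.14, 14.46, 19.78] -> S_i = -1.50 + 5.32*i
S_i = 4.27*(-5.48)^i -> [4.27, -23.4, 128.23, -702.7, 3850.79]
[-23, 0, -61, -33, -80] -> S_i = Random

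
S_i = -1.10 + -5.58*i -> [-1.1, -6.68, -12.26, -17.84, -23.42]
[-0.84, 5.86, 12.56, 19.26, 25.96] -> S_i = -0.84 + 6.70*i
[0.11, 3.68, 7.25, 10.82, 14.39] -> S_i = 0.11 + 3.57*i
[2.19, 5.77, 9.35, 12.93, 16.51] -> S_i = 2.19 + 3.58*i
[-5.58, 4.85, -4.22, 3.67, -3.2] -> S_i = -5.58*(-0.87)^i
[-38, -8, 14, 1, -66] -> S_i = Random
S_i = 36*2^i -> [36, 72, 144, 288, 576]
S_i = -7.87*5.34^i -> [-7.87, -42.03, -224.42, -1198.39, -6399.41]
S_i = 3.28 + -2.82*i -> [3.28, 0.46, -2.36, -5.18, -8.0]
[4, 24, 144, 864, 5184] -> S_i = 4*6^i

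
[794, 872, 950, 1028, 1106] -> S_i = 794 + 78*i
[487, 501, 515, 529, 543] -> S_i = 487 + 14*i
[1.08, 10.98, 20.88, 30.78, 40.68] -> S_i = 1.08 + 9.90*i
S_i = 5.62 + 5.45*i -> [5.62, 11.07, 16.52, 21.97, 27.42]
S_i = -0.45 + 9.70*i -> [-0.45, 9.25, 18.95, 28.65, 38.35]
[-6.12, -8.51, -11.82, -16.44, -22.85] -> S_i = -6.12*1.39^i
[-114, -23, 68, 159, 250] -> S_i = -114 + 91*i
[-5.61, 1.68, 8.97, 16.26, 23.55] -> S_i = -5.61 + 7.29*i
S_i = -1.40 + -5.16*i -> [-1.4, -6.56, -11.72, -16.88, -22.04]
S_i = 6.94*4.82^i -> [6.94, 33.45, 161.23, 777.14, 3745.83]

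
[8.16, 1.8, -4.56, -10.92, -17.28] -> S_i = 8.16 + -6.36*i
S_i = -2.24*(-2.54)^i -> [-2.24, 5.69, -14.45, 36.71, -93.24]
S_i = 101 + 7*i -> [101, 108, 115, 122, 129]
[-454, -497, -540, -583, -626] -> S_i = -454 + -43*i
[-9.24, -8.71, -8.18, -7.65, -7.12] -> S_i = -9.24 + 0.53*i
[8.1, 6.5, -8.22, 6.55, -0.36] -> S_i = Random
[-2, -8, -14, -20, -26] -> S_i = -2 + -6*i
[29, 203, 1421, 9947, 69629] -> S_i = 29*7^i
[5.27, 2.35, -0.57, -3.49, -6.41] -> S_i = 5.27 + -2.92*i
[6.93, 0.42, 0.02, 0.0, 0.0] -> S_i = 6.93*0.06^i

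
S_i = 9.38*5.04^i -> [9.38, 47.28, 238.27, 1200.87, 6052.36]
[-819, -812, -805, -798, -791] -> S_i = -819 + 7*i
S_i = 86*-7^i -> [86, -602, 4214, -29498, 206486]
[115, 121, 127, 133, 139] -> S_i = 115 + 6*i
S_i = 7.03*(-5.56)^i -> [7.03, -39.09, 217.32, -1208.31, 6718.22]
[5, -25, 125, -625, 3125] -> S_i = 5*-5^i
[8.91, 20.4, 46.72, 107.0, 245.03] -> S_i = 8.91*2.29^i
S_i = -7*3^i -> [-7, -21, -63, -189, -567]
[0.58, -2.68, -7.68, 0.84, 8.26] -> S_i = Random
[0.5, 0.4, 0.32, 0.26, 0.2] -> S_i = 0.50*0.80^i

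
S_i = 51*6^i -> [51, 306, 1836, 11016, 66096]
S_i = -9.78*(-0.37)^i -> [-9.78, 3.62, -1.34, 0.5, -0.18]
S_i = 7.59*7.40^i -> [7.59, 56.17, 415.63, 3075.65, 22759.81]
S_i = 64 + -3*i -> [64, 61, 58, 55, 52]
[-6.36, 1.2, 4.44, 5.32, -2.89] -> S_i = Random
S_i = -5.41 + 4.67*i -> [-5.41, -0.74, 3.93, 8.6, 13.27]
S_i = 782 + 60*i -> [782, 842, 902, 962, 1022]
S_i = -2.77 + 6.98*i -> [-2.77, 4.21, 11.19, 18.17, 25.15]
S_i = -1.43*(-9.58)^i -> [-1.43, 13.7, -131.24, 1257.28, -12044.76]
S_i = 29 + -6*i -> [29, 23, 17, 11, 5]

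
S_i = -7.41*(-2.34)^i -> [-7.41, 17.34, -40.57, 94.94, -222.17]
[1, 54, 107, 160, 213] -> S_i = 1 + 53*i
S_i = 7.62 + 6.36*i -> [7.62, 13.98, 20.34, 26.7, 33.06]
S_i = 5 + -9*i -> [5, -4, -13, -22, -31]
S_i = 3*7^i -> [3, 21, 147, 1029, 7203]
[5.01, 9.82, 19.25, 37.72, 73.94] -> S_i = 5.01*1.96^i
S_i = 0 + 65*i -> [0, 65, 130, 195, 260]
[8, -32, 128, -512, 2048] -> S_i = 8*-4^i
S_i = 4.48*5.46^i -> [4.48, 24.46, 133.56, 729.22, 3981.52]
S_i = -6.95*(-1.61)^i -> [-6.95, 11.19, -18.02, 29.0, -46.7]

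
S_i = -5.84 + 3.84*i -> [-5.84, -2.0, 1.84, 5.68, 9.52]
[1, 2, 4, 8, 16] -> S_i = 1*2^i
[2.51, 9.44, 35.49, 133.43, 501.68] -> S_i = 2.51*3.76^i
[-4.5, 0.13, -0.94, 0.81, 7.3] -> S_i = Random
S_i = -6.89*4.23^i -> [-6.89, -29.14, -123.28, -521.48, -2205.87]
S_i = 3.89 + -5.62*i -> [3.89, -1.73, -7.35, -12.97, -18.59]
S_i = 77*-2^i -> [77, -154, 308, -616, 1232]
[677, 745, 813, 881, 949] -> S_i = 677 + 68*i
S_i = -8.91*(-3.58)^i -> [-8.91, 31.9, -114.19, 408.81, -1463.56]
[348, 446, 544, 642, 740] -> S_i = 348 + 98*i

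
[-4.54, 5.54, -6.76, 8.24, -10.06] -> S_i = -4.54*(-1.22)^i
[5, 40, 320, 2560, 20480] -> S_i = 5*8^i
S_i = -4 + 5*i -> [-4, 1, 6, 11, 16]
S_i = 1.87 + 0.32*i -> [1.87, 2.19, 2.51, 2.83, 3.15]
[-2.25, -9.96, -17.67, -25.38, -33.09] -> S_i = -2.25 + -7.71*i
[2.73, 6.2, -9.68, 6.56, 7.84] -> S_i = Random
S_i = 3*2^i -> [3, 6, 12, 24, 48]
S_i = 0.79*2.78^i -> [0.79, 2.2, 6.11, 16.97, 47.19]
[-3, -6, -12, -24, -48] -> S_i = -3*2^i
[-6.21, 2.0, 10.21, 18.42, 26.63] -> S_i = -6.21 + 8.21*i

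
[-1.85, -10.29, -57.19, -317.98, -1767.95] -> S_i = -1.85*5.56^i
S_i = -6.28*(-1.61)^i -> [-6.28, 10.11, -16.28, 26.21, -42.2]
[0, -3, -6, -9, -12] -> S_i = 0 + -3*i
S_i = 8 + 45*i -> [8, 53, 98, 143, 188]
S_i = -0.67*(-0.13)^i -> [-0.67, 0.09, -0.01, 0.0, -0.0]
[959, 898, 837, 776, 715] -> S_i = 959 + -61*i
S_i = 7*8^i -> [7, 56, 448, 3584, 28672]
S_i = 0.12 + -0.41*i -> [0.12, -0.29, -0.7, -1.11, -1.52]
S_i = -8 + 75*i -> [-8, 67, 142, 217, 292]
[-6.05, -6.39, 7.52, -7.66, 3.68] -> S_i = Random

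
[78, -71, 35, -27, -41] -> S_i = Random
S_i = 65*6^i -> [65, 390, 2340, 14040, 84240]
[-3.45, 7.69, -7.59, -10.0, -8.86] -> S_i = Random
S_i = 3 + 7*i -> [3, 10, 17, 24, 31]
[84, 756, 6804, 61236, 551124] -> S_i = 84*9^i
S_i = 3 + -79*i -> [3, -76, -155, -234, -313]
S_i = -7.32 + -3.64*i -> [-7.32, -10.96, -14.6, -18.24, -21.88]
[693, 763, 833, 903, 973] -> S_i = 693 + 70*i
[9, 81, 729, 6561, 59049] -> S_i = 9*9^i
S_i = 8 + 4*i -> [8, 12, 16, 20, 24]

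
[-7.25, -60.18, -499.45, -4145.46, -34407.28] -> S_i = -7.25*8.30^i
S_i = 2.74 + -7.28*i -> [2.74, -4.54, -11.82, -19.1, -26.38]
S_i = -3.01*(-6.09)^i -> [-3.01, 18.33, -111.64, 679.86, -4140.34]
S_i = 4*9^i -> [4, 36, 324, 2916, 26244]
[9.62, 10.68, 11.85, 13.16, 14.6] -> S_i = 9.62*1.11^i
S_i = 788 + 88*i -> [788, 876, 964, 1052, 1140]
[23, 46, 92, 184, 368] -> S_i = 23*2^i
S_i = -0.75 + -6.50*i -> [-0.75, -7.25, -13.75, -20.25, -26.75]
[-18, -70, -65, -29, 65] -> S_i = Random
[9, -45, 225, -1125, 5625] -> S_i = 9*-5^i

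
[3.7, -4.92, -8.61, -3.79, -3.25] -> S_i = Random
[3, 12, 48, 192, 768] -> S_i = 3*4^i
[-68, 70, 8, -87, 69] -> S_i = Random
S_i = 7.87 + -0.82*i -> [7.87, 7.05, 6.23, 5.41, 4.59]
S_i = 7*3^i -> [7, 21, 63, 189, 567]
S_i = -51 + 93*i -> [-51, 42, 135, 228, 321]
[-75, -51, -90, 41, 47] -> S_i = Random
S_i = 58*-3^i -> [58, -174, 522, -1566, 4698]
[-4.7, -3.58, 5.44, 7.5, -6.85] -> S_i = Random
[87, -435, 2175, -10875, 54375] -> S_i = 87*-5^i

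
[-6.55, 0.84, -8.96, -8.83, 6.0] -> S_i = Random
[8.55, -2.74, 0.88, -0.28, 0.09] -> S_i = 8.55*(-0.32)^i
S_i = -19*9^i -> [-19, -171, -1539, -13851, -124659]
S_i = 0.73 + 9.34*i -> [0.73, 10.07, 19.41, 28.75, 38.09]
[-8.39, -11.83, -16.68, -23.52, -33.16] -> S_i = -8.39*1.41^i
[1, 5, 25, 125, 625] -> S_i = 1*5^i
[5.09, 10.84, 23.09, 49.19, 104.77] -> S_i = 5.09*2.13^i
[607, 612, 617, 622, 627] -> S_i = 607 + 5*i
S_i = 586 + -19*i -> [586, 567, 548, 529, 510]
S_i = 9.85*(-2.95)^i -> [9.85, -29.06, 85.72, -252.87, 745.98]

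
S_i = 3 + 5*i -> [3, 8, 13, 18, 23]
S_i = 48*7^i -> [48, 336, 2352, 16464, 115248]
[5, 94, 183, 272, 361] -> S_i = 5 + 89*i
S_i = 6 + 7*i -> [6, 13, 20, 27, 34]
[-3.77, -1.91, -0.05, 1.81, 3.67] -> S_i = -3.77 + 1.86*i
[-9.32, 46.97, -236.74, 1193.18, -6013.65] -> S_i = -9.32*(-5.04)^i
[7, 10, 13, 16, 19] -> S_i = 7 + 3*i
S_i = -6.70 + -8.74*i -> [-6.7, -15.44, -24.18, -32.92, -41.66]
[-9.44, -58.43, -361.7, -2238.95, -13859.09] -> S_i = -9.44*6.19^i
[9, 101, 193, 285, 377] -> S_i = 9 + 92*i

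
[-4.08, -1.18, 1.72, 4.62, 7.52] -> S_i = -4.08 + 2.90*i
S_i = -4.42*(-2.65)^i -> [-4.42, 11.71, -31.04, 82.25, -217.97]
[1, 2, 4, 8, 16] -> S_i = 1*2^i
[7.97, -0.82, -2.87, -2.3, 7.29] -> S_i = Random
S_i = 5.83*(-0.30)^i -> [5.83, -1.75, 0.52, -0.16, 0.05]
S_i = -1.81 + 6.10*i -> [-1.81, 4.29, 10.39, 16.49, 22.59]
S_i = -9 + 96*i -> [-9, 87, 183, 279, 375]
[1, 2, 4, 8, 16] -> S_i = 1*2^i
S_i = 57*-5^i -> [57, -285, 1425, -7125, 35625]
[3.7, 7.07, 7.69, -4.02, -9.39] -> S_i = Random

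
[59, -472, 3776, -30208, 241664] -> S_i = 59*-8^i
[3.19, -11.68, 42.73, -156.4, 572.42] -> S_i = 3.19*(-3.66)^i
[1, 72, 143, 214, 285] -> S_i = 1 + 71*i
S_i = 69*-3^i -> [69, -207, 621, -1863, 5589]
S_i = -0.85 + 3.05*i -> [-0.85, 2.2, 5.25, 8.3, 11.35]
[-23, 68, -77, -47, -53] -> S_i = Random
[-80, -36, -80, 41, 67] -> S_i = Random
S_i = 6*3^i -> [6, 18, 54, 162, 486]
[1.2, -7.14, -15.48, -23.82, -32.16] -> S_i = 1.20 + -8.34*i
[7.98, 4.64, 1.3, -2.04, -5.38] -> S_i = 7.98 + -3.34*i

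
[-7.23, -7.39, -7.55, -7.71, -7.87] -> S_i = -7.23 + -0.16*i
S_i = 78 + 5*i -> [78, 83, 88, 93, 98]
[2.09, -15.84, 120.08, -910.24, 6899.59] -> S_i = 2.09*(-7.58)^i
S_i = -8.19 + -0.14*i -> [-8.19, -8.33, -8.47, -8.61, -8.75]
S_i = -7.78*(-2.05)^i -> [-7.78, 15.95, -32.7, 67.03, -137.4]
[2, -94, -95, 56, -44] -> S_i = Random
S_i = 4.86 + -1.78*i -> [4.86, 3.08, 1.3, -0.48, -2.26]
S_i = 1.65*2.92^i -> [1.65, 4.82, 14.07, 41.08, 119.95]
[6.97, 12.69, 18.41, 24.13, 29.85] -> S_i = 6.97 + 5.72*i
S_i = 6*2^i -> [6, 12, 24, 48, 96]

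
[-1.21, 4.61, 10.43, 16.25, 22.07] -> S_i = -1.21 + 5.82*i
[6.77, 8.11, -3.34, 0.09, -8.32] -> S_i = Random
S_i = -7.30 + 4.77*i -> [-7.3, -2.53, 2.24, 7.01, 11.78]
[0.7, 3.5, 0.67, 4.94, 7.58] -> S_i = Random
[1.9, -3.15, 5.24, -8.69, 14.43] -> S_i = 1.90*(-1.66)^i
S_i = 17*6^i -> [17, 102, 612, 3672, 22032]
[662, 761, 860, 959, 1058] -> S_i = 662 + 99*i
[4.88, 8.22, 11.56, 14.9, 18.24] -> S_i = 4.88 + 3.34*i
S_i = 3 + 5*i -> [3, 8, 13, 18, 23]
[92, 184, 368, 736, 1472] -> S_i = 92*2^i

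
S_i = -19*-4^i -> [-19, 76, -304, 1216, -4864]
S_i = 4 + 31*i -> [4, 35, 66, 97, 128]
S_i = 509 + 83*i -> [509, 592, 675, 758, 841]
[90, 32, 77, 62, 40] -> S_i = Random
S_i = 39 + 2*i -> [39, 41, 43, 45, 47]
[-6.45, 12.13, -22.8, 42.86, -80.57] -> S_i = -6.45*(-1.88)^i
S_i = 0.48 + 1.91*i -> [0.48, 2.39, 4.3, 6.21, 8.12]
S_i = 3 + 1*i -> [3, 4, 5, 6, 7]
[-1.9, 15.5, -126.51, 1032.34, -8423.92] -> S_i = -1.90*(-8.16)^i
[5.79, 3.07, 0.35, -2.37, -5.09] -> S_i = 5.79 + -2.72*i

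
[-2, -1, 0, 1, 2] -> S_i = -2 + 1*i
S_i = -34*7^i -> [-34, -238, -1666, -11662, -81634]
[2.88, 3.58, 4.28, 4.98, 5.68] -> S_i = 2.88 + 0.70*i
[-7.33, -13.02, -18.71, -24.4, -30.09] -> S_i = -7.33 + -5.69*i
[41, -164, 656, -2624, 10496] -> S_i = 41*-4^i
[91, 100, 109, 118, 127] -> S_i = 91 + 9*i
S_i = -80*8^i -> [-80, -640, -5120, -40960, -327680]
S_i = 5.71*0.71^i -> [5.71, 4.05, 2.88, 2.04, 1.45]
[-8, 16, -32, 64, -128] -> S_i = -8*-2^i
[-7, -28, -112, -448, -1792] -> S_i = -7*4^i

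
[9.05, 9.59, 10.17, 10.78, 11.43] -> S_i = 9.05*1.06^i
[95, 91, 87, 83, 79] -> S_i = 95 + -4*i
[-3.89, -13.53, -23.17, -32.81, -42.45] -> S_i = -3.89 + -9.64*i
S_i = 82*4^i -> [82, 328, 1312, 5248, 20992]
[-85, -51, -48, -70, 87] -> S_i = Random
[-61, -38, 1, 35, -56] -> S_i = Random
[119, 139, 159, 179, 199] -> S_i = 119 + 20*i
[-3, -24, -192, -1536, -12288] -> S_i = -3*8^i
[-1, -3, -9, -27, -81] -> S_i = -1*3^i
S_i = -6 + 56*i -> [-6, 50, 106, 162, 218]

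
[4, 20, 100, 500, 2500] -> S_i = 4*5^i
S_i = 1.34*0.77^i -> [1.34, 1.03, 0.79, 0.61, 0.47]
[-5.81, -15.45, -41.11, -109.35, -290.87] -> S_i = -5.81*2.66^i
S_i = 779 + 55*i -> [779, 834, 889, 944, 999]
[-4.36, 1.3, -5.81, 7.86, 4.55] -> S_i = Random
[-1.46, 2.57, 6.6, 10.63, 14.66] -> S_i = -1.46 + 4.03*i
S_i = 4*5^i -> [4, 20, 100, 500, 2500]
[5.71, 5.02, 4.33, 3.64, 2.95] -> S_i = 5.71 + -0.69*i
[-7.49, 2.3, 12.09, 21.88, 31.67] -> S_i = -7.49 + 9.79*i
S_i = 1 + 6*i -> [1, 7, 13, 19, 25]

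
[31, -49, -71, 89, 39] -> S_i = Random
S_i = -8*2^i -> [-8, -16, -32, -64, -128]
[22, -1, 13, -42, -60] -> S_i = Random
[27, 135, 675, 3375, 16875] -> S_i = 27*5^i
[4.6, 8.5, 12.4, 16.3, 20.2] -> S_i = 4.60 + 3.90*i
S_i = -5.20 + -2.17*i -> [-5.2, -7.37, -9.54, -11.71, -13.88]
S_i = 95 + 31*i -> [95, 126, 157, 188, 219]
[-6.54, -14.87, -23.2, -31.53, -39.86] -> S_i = -6.54 + -8.33*i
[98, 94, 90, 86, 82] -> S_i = 98 + -4*i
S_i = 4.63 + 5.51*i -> [4.63, 10.14, 15.65, 21.16, 26.67]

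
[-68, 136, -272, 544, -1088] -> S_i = -68*-2^i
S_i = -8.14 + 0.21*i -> [-8.14, -7.93, -7.72, -7.51, -7.3]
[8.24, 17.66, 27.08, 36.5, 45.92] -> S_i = 8.24 + 9.42*i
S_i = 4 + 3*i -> [4, 7, 10, 13, 16]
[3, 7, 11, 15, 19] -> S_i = 3 + 4*i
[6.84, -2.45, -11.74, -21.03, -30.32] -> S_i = 6.84 + -9.29*i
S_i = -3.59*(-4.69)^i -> [-3.59, 16.84, -78.97, 370.35, -1736.94]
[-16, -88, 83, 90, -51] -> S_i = Random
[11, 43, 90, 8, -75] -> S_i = Random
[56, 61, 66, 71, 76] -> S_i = 56 + 5*i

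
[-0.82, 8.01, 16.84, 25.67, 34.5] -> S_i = -0.82 + 8.83*i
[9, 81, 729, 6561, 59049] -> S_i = 9*9^i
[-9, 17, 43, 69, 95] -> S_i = -9 + 26*i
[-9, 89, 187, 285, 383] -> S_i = -9 + 98*i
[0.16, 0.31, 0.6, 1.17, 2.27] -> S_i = 0.16*1.94^i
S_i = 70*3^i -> [70, 210, 630, 1890, 5670]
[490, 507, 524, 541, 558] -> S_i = 490 + 17*i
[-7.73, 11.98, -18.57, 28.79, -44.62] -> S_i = -7.73*(-1.55)^i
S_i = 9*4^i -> [9, 36, 144, 576, 2304]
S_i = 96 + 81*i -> [96, 177, 258, 339, 420]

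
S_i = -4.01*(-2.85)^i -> [-4.01, 11.43, -32.57, 92.83, -264.56]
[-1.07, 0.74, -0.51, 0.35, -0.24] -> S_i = -1.07*(-0.69)^i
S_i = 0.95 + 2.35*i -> [0.95, 3.3, 5.65, 8.0, 10.35]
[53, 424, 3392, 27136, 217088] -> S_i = 53*8^i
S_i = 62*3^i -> [62, 186, 558, 1674, 5022]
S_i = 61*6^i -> [61, 366, 2196, 13176, 79056]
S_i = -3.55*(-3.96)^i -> [-3.55, 14.06, -55.67, 220.45, -872.99]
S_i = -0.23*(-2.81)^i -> [-0.23, 0.65, -1.82, 5.1, -14.34]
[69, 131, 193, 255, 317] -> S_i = 69 + 62*i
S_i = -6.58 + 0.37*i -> [-6.58, -6.21, -5.84, -5.47, -5.1]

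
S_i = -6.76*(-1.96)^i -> [-6.76, 13.25, -25.97, 50.9, -99.76]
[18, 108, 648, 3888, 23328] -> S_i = 18*6^i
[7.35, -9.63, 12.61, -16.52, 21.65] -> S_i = 7.35*(-1.31)^i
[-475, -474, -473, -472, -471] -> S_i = -475 + 1*i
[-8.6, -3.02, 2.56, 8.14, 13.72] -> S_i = -8.60 + 5.58*i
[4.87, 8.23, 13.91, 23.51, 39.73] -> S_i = 4.87*1.69^i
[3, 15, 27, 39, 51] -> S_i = 3 + 12*i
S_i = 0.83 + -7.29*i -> [0.83, -6.46, -13.75, -21.04, -28.33]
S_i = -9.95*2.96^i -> [-9.95, -29.45, -87.18, -258.05, -763.82]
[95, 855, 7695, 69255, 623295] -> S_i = 95*9^i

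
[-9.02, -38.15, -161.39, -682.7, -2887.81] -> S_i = -9.02*4.23^i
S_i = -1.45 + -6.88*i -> [-1.45, -8.33, -15.21, -22.09, -28.97]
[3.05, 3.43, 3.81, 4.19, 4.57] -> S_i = 3.05 + 0.38*i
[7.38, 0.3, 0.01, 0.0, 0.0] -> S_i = 7.38*0.04^i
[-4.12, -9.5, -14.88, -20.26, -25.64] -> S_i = -4.12 + -5.38*i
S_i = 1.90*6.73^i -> [1.9, 12.79, 86.06, 579.16, 3897.75]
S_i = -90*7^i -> [-90, -630, -4410, -30870, -216090]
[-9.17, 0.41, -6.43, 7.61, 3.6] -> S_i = Random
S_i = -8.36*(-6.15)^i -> [-8.36, 51.41, -316.2, 1944.61, -11959.33]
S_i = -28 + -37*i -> [-28, -65, -102, -139, -176]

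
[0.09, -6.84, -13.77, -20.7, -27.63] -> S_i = 0.09 + -6.93*i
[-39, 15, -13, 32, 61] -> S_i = Random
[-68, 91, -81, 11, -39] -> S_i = Random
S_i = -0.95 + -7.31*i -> [-0.95, -8.26, -15.57, -22.88, -30.19]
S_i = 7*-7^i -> [7, -49, 343, -2401, 16807]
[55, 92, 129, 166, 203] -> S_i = 55 + 37*i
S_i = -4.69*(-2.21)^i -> [-4.69, 10.36, -22.91, 50.62, -111.88]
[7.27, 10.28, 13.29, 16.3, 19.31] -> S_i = 7.27 + 3.01*i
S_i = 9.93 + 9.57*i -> [9.93, 19.5, 29.07, 38.64, 48.21]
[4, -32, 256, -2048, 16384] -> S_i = 4*-8^i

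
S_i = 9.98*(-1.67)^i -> [9.98, -16.67, 27.83, -46.48, 77.62]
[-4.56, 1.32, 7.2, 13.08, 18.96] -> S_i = -4.56 + 5.88*i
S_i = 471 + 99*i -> [471, 570, 669, 768, 867]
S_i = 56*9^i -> [56, 504, 4536, 40824, 367416]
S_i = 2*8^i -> [2, 16, 128, 1024, 8192]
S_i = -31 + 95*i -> [-31, 64, 159, 254, 349]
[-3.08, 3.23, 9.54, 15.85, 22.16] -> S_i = -3.08 + 6.31*i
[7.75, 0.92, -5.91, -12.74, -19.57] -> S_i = 7.75 + -6.83*i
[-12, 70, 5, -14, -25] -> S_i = Random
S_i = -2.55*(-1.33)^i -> [-2.55, 3.39, -4.51, 6.0, -7.98]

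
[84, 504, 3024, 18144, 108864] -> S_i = 84*6^i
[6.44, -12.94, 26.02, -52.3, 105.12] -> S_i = 6.44*(-2.01)^i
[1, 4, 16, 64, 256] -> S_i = 1*4^i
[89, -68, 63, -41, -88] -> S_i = Random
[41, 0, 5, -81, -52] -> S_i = Random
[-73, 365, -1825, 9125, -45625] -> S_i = -73*-5^i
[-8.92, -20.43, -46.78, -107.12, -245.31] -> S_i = -8.92*2.29^i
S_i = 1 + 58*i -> [1, 59, 117, 175, 233]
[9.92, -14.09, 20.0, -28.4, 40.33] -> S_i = 9.92*(-1.42)^i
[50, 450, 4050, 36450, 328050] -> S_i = 50*9^i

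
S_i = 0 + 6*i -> [0, 6, 12, 18, 24]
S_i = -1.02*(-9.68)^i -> [-1.02, 9.87, -95.58, 925.18, -8955.74]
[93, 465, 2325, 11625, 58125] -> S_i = 93*5^i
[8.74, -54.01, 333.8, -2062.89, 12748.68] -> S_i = 8.74*(-6.18)^i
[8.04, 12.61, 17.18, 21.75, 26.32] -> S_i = 8.04 + 4.57*i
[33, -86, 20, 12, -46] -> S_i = Random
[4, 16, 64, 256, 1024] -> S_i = 4*4^i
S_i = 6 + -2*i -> [6, 4, 2, 0, -2]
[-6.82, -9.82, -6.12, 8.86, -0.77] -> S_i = Random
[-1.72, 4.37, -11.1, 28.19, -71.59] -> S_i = -1.72*(-2.54)^i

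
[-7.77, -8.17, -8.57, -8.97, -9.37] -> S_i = -7.77 + -0.40*i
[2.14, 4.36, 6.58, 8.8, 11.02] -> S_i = 2.14 + 2.22*i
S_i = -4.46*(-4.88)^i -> [-4.46, 21.76, -106.21, 518.32, -2529.38]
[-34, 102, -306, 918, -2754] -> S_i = -34*-3^i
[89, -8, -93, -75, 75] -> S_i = Random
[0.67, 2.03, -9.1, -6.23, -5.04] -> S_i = Random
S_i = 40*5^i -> [40, 200, 1000, 5000, 25000]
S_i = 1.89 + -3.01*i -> [1.89, -1.12, -4.13, -7.14, -10.15]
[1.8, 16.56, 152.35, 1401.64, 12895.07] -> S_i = 1.80*9.20^i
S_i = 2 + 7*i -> [2, 9, 16, 23, 30]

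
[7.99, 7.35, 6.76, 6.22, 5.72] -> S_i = 7.99*0.92^i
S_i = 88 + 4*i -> [88, 92, 96, 100, 104]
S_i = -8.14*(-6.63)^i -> [-8.14, 53.97, -357.81, 2372.27, -15728.18]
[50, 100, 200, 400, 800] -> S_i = 50*2^i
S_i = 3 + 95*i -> [3, 98, 193, 288, 383]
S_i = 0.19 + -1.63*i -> [0.19, -1.44, -3.07, -4.7, -6.33]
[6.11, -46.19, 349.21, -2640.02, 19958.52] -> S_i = 6.11*(-7.56)^i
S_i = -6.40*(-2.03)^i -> [-6.4, 12.99, -26.37, 53.54, -108.68]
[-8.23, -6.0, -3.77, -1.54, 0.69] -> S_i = -8.23 + 2.23*i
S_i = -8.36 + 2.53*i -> [-8.36, -5.83, -3.3, -0.77, 1.76]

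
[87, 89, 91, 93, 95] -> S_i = 87 + 2*i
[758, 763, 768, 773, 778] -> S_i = 758 + 5*i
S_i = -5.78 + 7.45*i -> [-5.78, 1.67, 9.12, 16.57, 24.02]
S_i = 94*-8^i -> [94, -752, 6016, -48128, 385024]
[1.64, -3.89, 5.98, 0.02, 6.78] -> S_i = Random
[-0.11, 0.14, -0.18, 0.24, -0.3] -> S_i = -0.11*(-1.29)^i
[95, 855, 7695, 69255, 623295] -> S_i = 95*9^i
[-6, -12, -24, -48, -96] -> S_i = -6*2^i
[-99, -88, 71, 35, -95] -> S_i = Random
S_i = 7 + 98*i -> [7, 105, 203, 301, 399]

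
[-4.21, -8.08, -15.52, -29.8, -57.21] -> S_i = -4.21*1.92^i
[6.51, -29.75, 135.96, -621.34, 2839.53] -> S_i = 6.51*(-4.57)^i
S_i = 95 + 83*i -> [95, 178, 261, 344, 427]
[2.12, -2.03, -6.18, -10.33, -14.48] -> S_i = 2.12 + -4.15*i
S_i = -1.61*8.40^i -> [-1.61, -13.52, -113.6, -954.25, -8015.73]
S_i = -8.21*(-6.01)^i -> [-8.21, 49.34, -296.55, 1782.24, -10711.27]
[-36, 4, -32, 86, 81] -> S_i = Random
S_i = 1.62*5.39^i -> [1.62, 8.73, 47.06, 253.68, 1367.32]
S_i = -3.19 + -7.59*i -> [-3.19, -10.78, -18.37, -25.96, -33.55]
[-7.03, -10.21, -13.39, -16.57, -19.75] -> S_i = -7.03 + -3.18*i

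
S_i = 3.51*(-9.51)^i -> [3.51, -33.38, 317.44, -3018.9, 28709.74]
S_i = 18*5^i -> [18, 90, 450, 2250, 11250]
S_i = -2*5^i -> [-2, -10, -50, -250, -1250]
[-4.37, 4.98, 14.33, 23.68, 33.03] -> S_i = -4.37 + 9.35*i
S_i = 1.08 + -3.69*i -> [1.08, -2.61, -6.3, -9.99, -13.68]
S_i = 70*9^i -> [70, 630, 5670, 51030, 459270]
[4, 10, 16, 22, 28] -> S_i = 4 + 6*i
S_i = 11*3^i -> [11, 33, 99, 297, 891]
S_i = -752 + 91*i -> [-752, -661, -570, -479, -388]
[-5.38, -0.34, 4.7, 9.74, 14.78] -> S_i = -5.38 + 5.04*i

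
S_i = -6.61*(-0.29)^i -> [-6.61, 1.92, -0.56, 0.16, -0.05]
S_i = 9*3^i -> [9, 27, 81, 243, 729]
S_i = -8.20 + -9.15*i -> [-8.2, -17.35, -26.5, -35.65, -44.8]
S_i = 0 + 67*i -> [0, 67, 134, 201, 268]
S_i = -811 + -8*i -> [-811, -819, -827, -835, -843]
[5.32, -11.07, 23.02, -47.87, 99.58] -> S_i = 5.32*(-2.08)^i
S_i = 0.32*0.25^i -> [0.32, 0.08, 0.02, 0.0, 0.0]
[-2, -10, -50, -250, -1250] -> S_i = -2*5^i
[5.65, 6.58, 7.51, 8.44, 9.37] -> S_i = 5.65 + 0.93*i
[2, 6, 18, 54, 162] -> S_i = 2*3^i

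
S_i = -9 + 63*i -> [-9, 54, 117, 180, 243]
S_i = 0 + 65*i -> [0, 65, 130, 195, 260]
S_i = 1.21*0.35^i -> [1.21, 0.42, 0.15, 0.05, 0.02]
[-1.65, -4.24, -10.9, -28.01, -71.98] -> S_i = -1.65*2.57^i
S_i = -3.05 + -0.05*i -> [-3.05, -3.1, -3.15, -3.2, -3.25]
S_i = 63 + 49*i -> [63, 112, 161, 210, 259]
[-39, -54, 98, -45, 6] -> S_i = Random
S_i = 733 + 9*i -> [733, 742, 751, 760, 769]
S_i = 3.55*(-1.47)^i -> [3.55, -5.22, 7.67, -11.28, 16.58]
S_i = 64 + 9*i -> [64, 73, 82, 91, 100]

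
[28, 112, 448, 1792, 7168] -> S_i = 28*4^i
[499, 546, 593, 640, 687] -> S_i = 499 + 47*i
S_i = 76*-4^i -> [76, -304, 1216, -4864, 19456]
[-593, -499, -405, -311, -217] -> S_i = -593 + 94*i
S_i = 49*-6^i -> [49, -294, 1764, -10584, 63504]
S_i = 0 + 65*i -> [0, 65, 130, 195, 260]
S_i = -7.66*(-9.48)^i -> [-7.66, 72.62, -688.41, 6526.1, -61867.44]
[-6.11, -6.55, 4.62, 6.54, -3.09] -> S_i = Random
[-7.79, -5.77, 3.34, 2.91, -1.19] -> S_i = Random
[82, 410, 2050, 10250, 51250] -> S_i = 82*5^i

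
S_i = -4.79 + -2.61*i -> [-4.79, -7.4, -10.01, -12.62, -15.23]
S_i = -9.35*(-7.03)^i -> [-9.35, 65.73, -462.09, 3248.46, -22836.68]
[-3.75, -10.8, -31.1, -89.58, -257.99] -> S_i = -3.75*2.88^i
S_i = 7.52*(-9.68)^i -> [7.52, -72.79, 704.64, -6820.94, 66026.65]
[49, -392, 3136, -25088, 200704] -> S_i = 49*-8^i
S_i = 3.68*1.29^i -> [3.68, 4.75, 6.12, 7.9, 10.19]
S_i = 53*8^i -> [53, 424, 3392, 27136, 217088]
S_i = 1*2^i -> [1, 2, 4, 8, 16]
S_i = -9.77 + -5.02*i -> [-9.77, -14.79, -19.81, -24.83, -29.85]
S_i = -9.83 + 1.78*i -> [-9.83, -8.05, -6.27, -4.49, -2.71]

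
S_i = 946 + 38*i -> [946, 984, 1022, 1060, 1098]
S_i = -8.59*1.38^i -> [-8.59, -11.85, -16.36, -22.58, -31.15]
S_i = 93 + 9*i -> [93, 102, 111, 120, 129]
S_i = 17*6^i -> [17, 102, 612, 3672, 22032]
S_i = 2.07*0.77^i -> [2.07, 1.59, 1.23, 0.95, 0.73]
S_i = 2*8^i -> [2, 16, 128, 1024, 8192]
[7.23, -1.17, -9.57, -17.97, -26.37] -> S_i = 7.23 + -8.40*i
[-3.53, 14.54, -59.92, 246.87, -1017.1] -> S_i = -3.53*(-4.12)^i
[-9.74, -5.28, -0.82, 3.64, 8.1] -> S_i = -9.74 + 4.46*i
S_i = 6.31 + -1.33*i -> [6.31, 4.98, 3.65, 2.32, 0.99]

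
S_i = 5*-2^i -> [5, -10, 20, -40, 80]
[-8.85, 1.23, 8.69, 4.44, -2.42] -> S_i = Random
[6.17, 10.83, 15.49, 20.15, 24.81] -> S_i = 6.17 + 4.66*i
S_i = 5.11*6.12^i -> [5.11, 31.27, 191.39, 1171.32, 7168.47]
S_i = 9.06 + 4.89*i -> [9.06, 13.95, 18.84, 23.73, 28.62]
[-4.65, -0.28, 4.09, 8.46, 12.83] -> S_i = -4.65 + 4.37*i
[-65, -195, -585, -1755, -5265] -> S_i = -65*3^i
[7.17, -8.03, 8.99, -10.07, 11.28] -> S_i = 7.17*(-1.12)^i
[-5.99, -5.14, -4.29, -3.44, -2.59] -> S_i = -5.99 + 0.85*i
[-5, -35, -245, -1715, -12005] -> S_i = -5*7^i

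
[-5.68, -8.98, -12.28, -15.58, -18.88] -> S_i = -5.68 + -3.30*i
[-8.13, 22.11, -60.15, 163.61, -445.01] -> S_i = -8.13*(-2.72)^i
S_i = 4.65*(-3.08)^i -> [4.65, -14.32, 44.11, -135.86, 418.46]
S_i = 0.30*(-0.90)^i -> [0.3, -0.27, 0.24, -0.22, 0.2]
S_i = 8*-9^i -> [8, -72, 648, -5832, 52488]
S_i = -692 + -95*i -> [-692, -787, -882, -977, -1072]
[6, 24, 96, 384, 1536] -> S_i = 6*4^i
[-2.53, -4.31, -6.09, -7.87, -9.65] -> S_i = -2.53 + -1.78*i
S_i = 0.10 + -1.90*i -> [0.1, -1.8, -3.7, -5.6, -7.5]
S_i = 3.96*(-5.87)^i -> [3.96, -23.25, 136.45, -800.96, 4701.62]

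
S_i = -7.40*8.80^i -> [-7.4, -65.12, -573.06, -5042.89, -44377.46]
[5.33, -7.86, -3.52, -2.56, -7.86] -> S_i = Random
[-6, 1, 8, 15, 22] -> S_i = -6 + 7*i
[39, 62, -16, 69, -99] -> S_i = Random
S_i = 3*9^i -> [3, 27, 243, 2187, 19683]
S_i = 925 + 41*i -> [925, 966, 1007, 1048, 1089]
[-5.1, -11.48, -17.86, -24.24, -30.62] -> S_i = -5.10 + -6.38*i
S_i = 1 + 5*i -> [1, 6, 11, 16, 21]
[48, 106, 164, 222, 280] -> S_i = 48 + 58*i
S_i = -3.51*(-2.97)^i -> [-3.51, 10.42, -30.96, 91.96, -273.11]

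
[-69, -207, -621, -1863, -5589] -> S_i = -69*3^i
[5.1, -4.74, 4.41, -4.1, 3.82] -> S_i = 5.10*(-0.93)^i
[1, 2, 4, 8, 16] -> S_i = 1*2^i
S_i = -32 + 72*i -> [-32, 40, 112, 184, 256]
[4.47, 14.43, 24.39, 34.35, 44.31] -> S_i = 4.47 + 9.96*i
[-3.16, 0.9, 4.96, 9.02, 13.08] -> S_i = -3.16 + 4.06*i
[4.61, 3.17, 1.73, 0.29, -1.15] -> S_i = 4.61 + -1.44*i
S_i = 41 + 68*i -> [41, 109, 177, 245, 313]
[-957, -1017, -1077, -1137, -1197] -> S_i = -957 + -60*i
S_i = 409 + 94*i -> [409, 503, 597, 691, 785]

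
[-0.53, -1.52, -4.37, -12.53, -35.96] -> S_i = -0.53*2.87^i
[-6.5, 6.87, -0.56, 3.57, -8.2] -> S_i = Random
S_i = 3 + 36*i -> [3, 39, 75, 111, 147]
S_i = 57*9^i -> [57, 513, 4617, 41553, 373977]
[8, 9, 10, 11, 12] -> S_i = 8 + 1*i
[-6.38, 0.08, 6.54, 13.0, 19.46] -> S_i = -6.38 + 6.46*i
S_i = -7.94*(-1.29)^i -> [-7.94, 10.24, -13.21, 17.04, -21.99]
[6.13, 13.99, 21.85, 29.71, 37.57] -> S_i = 6.13 + 7.86*i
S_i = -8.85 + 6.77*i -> [-8.85, -2.08, 4.69, 11.46, 18.23]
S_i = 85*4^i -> [85, 340, 1360, 5440, 21760]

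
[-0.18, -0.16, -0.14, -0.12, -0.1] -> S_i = -0.18 + 0.02*i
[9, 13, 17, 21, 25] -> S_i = 9 + 4*i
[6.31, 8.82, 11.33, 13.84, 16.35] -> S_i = 6.31 + 2.51*i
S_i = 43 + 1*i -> [43, 44, 45, 46, 47]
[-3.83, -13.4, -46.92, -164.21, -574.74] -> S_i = -3.83*3.50^i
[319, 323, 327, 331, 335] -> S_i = 319 + 4*i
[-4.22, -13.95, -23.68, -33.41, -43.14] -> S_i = -4.22 + -9.73*i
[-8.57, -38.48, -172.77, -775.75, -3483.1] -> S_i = -8.57*4.49^i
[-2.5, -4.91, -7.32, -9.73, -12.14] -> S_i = -2.50 + -2.41*i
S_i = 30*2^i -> [30, 60, 120, 240, 480]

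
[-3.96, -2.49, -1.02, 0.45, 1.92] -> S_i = -3.96 + 1.47*i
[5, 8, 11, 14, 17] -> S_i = 5 + 3*i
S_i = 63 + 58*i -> [63, 121, 179, 237, 295]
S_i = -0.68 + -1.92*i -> [-0.68, -2.6, -4.52, -6.44, -8.36]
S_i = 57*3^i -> [57, 171, 513, 1539, 4617]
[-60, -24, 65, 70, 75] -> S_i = Random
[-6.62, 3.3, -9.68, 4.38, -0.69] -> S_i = Random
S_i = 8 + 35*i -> [8, 43, 78, 113, 148]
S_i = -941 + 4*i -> [-941, -937, -933, -929, -925]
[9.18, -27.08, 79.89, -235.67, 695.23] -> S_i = 9.18*(-2.95)^i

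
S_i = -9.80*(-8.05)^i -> [-9.8, 78.89, -635.06, 5112.27, -41153.77]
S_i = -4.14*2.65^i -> [-4.14, -10.97, -29.07, -77.04, -204.17]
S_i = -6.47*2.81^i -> [-6.47, -18.18, -51.09, -143.56, -403.39]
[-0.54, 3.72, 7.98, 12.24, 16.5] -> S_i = -0.54 + 4.26*i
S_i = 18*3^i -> [18, 54, 162, 486, 1458]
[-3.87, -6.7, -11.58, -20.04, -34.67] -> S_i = -3.87*1.73^i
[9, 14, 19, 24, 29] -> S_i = 9 + 5*i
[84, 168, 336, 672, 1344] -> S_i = 84*2^i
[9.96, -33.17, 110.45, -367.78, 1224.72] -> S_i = 9.96*(-3.33)^i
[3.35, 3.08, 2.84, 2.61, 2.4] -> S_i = 3.35*0.92^i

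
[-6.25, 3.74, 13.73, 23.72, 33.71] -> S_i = -6.25 + 9.99*i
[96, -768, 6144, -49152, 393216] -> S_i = 96*-8^i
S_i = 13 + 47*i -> [13, 60, 107, 154, 201]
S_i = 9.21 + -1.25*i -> [9.21, 7.96, 6.71, 5.46, 4.21]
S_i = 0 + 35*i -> [0, 35, 70, 105, 140]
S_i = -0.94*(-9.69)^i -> [-0.94, 9.11, -88.26, 855.26, -8287.49]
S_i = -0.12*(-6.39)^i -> [-0.12, 0.77, -4.9, 31.31, -200.07]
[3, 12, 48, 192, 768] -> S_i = 3*4^i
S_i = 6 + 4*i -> [6, 10, 14, 18, 22]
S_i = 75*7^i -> [75, 525, 3675, 25725, 180075]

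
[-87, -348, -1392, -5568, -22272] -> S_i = -87*4^i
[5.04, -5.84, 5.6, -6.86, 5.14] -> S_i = Random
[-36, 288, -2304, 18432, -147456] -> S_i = -36*-8^i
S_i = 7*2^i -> [7, 14, 28, 56, 112]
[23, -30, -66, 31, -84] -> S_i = Random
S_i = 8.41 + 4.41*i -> [8.41, 12.82, 17.23, 21.64, 26.05]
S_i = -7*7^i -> [-7, -49, -343, -2401, -16807]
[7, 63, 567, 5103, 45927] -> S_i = 7*9^i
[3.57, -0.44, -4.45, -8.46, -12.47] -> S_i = 3.57 + -4.01*i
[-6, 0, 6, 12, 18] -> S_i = -6 + 6*i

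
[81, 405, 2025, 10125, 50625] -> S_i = 81*5^i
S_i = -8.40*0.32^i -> [-8.4, -2.69, -0.86, -0.28, -0.09]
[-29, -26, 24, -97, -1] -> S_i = Random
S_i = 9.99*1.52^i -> [9.99, 15.18, 23.08, 35.08, 53.33]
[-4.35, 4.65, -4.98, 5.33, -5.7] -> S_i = -4.35*(-1.07)^i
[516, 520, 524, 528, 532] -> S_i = 516 + 4*i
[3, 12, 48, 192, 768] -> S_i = 3*4^i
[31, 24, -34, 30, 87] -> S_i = Random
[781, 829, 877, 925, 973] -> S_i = 781 + 48*i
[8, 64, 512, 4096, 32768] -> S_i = 8*8^i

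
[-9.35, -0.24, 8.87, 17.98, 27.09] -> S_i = -9.35 + 9.11*i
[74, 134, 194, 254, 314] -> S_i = 74 + 60*i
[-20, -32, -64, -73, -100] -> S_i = Random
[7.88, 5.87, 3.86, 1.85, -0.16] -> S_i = 7.88 + -2.01*i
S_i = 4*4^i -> [4, 16, 64, 256, 1024]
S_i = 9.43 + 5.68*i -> [9.43, 15.11, 20.79, 26.47, 32.15]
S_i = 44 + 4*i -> [44, 48, 52, 56, 60]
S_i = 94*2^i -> [94, 188, 376, 752, 1504]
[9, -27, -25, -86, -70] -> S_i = Random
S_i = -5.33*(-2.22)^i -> [-5.33, 11.83, -26.27, 58.32, -129.46]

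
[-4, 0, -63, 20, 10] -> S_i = Random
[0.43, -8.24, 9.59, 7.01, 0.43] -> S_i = Random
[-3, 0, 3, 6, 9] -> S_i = -3 + 3*i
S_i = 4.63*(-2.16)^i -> [4.63, -10.0, 21.6, -46.66, 100.79]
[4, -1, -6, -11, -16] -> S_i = 4 + -5*i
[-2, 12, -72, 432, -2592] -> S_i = -2*-6^i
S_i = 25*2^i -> [25, 50, 100, 200, 400]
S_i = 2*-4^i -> [2, -8, 32, -128, 512]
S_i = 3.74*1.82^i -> [3.74, 6.81, 12.39, 22.55, 41.04]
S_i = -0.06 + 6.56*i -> [-0.06, 6.5, 13.06, 19.62, 26.18]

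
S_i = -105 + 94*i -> [-105, -11, 83, 177, 271]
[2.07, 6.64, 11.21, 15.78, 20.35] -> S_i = 2.07 + 4.57*i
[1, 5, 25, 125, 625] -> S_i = 1*5^i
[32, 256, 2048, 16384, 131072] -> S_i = 32*8^i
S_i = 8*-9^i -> [8, -72, 648, -5832, 52488]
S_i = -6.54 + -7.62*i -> [-6.54, -14.16, -21.78, -29.4, -37.02]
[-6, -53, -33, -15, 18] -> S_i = Random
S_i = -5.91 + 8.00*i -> [-5.91, 2.09, 10.09, 18.09, 26.09]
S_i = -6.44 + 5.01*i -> [-6.44, -1.43, 3.58, 8.59, 13.6]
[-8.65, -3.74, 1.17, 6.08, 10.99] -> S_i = -8.65 + 4.91*i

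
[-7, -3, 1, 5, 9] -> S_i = -7 + 4*i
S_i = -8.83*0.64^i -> [-8.83, -5.65, -3.62, -2.31, -1.48]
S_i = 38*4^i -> [38, 152, 608, 2432, 9728]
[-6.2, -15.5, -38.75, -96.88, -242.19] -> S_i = -6.20*2.50^i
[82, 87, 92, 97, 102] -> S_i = 82 + 5*i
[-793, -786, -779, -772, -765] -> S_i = -793 + 7*i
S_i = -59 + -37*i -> [-59, -96, -133, -170, -207]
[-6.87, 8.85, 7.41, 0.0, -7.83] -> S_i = Random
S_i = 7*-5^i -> [7, -35, 175, -875, 4375]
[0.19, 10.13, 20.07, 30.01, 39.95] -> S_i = 0.19 + 9.94*i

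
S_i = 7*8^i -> [7, 56, 448, 3584, 28672]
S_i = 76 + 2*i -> [76, 78, 80, 82, 84]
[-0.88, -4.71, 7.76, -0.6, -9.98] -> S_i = Random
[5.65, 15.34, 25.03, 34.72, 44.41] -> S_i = 5.65 + 9.69*i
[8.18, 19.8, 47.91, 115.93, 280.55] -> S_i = 8.18*2.42^i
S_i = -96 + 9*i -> [-96, -87, -78, -69, -60]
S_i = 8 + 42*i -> [8, 50, 92, 134, 176]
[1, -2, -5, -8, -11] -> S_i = 1 + -3*i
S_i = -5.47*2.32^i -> [-5.47, -12.69, -29.44, -68.3, -158.47]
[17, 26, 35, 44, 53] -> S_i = 17 + 9*i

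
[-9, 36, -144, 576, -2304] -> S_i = -9*-4^i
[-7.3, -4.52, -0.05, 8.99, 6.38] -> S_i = Random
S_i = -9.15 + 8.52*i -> [-9.15, -0.63, 7.89, 16.41, 24.93]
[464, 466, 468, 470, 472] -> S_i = 464 + 2*i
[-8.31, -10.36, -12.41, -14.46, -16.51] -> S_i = -8.31 + -2.05*i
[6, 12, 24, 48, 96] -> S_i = 6*2^i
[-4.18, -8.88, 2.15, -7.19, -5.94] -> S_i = Random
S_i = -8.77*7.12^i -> [-8.77, -62.44, -444.59, -3165.48, -22538.22]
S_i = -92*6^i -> [-92, -552, -3312, -19872, -119232]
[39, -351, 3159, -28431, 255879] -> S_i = 39*-9^i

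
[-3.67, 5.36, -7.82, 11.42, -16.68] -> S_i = -3.67*(-1.46)^i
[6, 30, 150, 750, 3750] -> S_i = 6*5^i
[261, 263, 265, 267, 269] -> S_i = 261 + 2*i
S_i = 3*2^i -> [3, 6, 12, 24, 48]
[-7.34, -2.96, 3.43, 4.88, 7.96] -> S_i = Random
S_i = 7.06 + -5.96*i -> [7.06, 1.1, -4.86, -10.82, -16.78]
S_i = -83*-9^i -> [-83, 747, -6723, 60507, -544563]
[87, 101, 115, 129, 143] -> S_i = 87 + 14*i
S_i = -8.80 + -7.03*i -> [-8.8, -15.83, -22.86, -29.89, -36.92]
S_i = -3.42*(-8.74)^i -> [-3.42, 29.89, -261.25, 2283.29, -19955.92]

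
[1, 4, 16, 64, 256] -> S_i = 1*4^i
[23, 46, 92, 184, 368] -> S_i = 23*2^i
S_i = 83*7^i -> [83, 581, 4067, 28469, 199283]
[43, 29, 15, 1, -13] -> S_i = 43 + -14*i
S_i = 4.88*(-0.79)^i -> [4.88, -3.86, 3.05, -2.41, 1.9]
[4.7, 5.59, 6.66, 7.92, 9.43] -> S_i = 4.70*1.19^i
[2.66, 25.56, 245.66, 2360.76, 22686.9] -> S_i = 2.66*9.61^i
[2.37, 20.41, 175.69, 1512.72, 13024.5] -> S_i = 2.37*8.61^i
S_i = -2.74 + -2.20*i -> [-2.74, -4.94, -7.14, -9.34, -11.54]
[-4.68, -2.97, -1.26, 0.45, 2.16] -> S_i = -4.68 + 1.71*i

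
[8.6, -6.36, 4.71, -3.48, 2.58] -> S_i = 8.60*(-0.74)^i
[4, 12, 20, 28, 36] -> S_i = 4 + 8*i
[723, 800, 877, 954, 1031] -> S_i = 723 + 77*i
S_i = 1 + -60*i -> [1, -59, -119, -179, -239]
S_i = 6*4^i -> [6, 24, 96, 384, 1536]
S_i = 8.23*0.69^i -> [8.23, 5.68, 3.92, 2.7, 1.87]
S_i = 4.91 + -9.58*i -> [4.91, -4.67, -14.25, -23.83, -33.41]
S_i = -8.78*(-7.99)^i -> [-8.78, 70.15, -560.52, 4478.52, -35783.4]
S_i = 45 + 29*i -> [45, 74, 103, 132, 161]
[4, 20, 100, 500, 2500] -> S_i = 4*5^i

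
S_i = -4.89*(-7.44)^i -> [-4.89, 36.38, -270.68, 2013.85, -14983.06]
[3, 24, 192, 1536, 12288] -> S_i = 3*8^i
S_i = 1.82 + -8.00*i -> [1.82, -6.18, -14.18, -22.18, -30.18]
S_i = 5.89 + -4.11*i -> [5.89, 1.78, -2.33, -6.44, -10.55]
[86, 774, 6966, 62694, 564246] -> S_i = 86*9^i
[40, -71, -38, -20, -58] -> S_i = Random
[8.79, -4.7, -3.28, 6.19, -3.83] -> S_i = Random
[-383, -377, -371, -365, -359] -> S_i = -383 + 6*i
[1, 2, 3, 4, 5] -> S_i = 1 + 1*i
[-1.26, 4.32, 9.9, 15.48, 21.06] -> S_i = -1.26 + 5.58*i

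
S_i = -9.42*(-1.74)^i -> [-9.42, 16.39, -28.52, 49.62, -86.35]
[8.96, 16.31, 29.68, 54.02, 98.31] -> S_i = 8.96*1.82^i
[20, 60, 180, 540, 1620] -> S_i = 20*3^i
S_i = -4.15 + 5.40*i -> [-4.15, 1.25, 6.65, 12.05, 17.45]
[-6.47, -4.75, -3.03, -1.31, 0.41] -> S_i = -6.47 + 1.72*i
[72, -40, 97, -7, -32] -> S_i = Random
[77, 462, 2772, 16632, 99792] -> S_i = 77*6^i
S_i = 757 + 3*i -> [757, 760, 763, 766, 769]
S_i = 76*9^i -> [76, 684, 6156, 55404, 498636]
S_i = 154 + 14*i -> [154, 168, 182, 196, 210]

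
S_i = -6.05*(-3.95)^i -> [-6.05, 23.9, -94.4, 372.86, -1472.8]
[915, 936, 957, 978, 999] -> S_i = 915 + 21*i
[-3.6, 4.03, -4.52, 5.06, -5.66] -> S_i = -3.60*(-1.12)^i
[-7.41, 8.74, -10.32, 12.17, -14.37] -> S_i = -7.41*(-1.18)^i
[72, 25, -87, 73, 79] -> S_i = Random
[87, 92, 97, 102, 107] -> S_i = 87 + 5*i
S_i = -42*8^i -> [-42, -336, -2688, -21504, -172032]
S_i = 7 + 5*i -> [7, 12, 17, 22, 27]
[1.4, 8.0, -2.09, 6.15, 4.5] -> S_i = Random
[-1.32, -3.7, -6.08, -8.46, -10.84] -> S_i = -1.32 + -2.38*i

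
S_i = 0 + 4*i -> [0, 4, 8, 12, 16]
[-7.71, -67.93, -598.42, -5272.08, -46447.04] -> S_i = -7.71*8.81^i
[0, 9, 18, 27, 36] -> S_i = 0 + 9*i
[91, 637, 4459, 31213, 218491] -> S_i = 91*7^i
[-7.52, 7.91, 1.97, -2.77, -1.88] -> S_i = Random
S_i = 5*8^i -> [5, 40, 320, 2560, 20480]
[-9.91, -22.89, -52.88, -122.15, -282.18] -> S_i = -9.91*2.31^i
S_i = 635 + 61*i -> [635, 696, 757, 818, 879]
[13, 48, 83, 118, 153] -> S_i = 13 + 35*i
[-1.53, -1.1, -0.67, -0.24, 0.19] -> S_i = -1.53 + 0.43*i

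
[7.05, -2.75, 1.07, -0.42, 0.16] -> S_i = 7.05*(-0.39)^i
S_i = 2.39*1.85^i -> [2.39, 4.42, 8.18, 15.13, 28.0]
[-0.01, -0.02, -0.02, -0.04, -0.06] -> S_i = -0.01*1.56^i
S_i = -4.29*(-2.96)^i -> [-4.29, 12.7, -37.59, 111.26, -329.32]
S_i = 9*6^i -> [9, 54, 324, 1944, 11664]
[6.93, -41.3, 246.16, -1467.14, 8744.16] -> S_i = 6.93*(-5.96)^i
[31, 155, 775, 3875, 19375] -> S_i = 31*5^i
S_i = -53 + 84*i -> [-53, 31, 115, 199, 283]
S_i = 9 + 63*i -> [9, 72, 135, 198, 261]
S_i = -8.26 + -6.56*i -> [-8.26, -14.82, -21.38, -27.94, -34.5]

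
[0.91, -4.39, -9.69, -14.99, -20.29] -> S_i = 0.91 + -5.30*i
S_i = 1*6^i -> [1, 6, 36, 216, 1296]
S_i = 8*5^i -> [8, 40, 200, 1000, 5000]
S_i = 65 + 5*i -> [65, 70, 75, 80, 85]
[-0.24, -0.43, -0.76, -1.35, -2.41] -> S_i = -0.24*1.78^i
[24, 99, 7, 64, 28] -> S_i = Random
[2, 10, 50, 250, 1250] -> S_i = 2*5^i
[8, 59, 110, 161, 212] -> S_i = 8 + 51*i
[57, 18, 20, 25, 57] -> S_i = Random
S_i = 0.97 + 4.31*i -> [0.97, 5.28, 9.59, 13.9, 18.21]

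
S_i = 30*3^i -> [30, 90, 270, 810, 2430]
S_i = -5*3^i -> [-5, -15, -45, -135, -405]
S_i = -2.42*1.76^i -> [-2.42, -4.26, -7.5, -13.19, -23.22]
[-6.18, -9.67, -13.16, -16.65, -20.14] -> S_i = -6.18 + -3.49*i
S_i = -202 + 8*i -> [-202, -194, -186, -178, -170]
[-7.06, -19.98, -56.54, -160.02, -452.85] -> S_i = -7.06*2.83^i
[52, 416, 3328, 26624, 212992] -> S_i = 52*8^i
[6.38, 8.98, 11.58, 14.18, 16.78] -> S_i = 6.38 + 2.60*i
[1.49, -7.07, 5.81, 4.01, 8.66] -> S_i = Random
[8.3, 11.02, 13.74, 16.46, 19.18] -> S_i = 8.30 + 2.72*i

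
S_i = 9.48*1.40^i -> [9.48, 13.27, 18.58, 26.01, 36.42]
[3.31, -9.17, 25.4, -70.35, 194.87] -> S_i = 3.31*(-2.77)^i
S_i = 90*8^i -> [90, 720, 5760, 46080, 368640]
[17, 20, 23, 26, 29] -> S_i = 17 + 3*i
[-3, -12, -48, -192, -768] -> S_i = -3*4^i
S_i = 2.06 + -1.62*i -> [2.06, 0.44, -1.18, -2.8, -4.42]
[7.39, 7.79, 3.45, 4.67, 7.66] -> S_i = Random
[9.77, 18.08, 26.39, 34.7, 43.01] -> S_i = 9.77 + 8.31*i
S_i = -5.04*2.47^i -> [-5.04, -12.45, -30.75, -75.95, -187.59]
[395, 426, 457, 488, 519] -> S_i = 395 + 31*i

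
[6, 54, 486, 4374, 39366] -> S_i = 6*9^i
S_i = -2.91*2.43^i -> [-2.91, -7.07, -17.18, -41.76, -101.47]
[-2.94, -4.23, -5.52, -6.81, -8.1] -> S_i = -2.94 + -1.29*i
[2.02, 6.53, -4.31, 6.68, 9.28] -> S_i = Random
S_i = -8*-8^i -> [-8, 64, -512, 4096, -32768]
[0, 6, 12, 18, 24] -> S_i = 0 + 6*i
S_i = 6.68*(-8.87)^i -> [6.68, -59.25, 525.56, -4661.73, 41349.56]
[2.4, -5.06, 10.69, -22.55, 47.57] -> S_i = 2.40*(-2.11)^i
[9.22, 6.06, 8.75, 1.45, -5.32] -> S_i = Random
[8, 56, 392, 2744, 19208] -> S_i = 8*7^i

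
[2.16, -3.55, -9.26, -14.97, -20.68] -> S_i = 2.16 + -5.71*i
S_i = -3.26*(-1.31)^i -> [-3.26, 4.27, -5.59, 7.33, -9.6]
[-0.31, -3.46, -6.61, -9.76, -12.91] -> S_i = -0.31 + -3.15*i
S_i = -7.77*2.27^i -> [-7.77, -17.64, -40.04, -90.89, -206.31]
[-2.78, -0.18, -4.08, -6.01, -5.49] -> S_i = Random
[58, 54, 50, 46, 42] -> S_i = 58 + -4*i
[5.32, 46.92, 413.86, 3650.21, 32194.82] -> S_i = 5.32*8.82^i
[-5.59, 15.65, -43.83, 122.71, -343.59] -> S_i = -5.59*(-2.80)^i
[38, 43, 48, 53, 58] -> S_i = 38 + 5*i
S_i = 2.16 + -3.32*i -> [2.16, -1.16, -4.48, -7.8, -11.12]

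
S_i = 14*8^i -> [14, 112, 896, 7168, 57344]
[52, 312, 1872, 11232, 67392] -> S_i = 52*6^i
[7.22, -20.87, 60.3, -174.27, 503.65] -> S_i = 7.22*(-2.89)^i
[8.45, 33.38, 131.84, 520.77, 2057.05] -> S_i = 8.45*3.95^i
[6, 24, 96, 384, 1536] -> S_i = 6*4^i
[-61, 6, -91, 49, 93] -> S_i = Random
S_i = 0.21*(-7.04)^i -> [0.21, -1.48, 10.41, -73.27, 515.83]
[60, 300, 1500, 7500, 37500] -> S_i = 60*5^i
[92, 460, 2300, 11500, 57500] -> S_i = 92*5^i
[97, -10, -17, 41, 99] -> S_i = Random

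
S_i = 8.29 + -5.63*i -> [8.29, 2.66, -2.97, -8.6, -14.23]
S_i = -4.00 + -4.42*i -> [-4.0, -8.42, -12.84, -17.26, -21.68]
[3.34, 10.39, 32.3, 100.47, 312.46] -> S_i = 3.34*3.11^i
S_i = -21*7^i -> [-21, -147, -1029, -7203, -50421]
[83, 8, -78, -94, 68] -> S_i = Random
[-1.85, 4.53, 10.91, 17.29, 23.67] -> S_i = -1.85 + 6.38*i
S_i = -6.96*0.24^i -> [-6.96, -1.67, -0.4, -0.1, -0.02]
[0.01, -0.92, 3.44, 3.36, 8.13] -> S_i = Random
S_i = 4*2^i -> [4, 8, 16, 32, 64]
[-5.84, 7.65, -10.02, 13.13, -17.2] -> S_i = -5.84*(-1.31)^i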